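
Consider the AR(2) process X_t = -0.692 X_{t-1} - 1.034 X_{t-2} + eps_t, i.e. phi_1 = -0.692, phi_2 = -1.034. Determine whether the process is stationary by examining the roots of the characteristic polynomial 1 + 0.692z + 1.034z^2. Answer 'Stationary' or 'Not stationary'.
\text{Not stationary}

The AR(p) characteristic polynomial is P(z) = 1 + 0.692z + 1.034z^2.
Stationarity requires all roots to lie outside the unit circle, i.e. |z| > 1 for every root.
Set 1 + (0.692) z + (1.034) z^2 = 0, i.e. a z^2 + b z + c = 0 with a = 1.034, b = 0.692, c = 1.
Discriminant D = b^2 - 4ac = (0.692)^2 - 4*(1.034)*1 = 0.478864 - (4.136) = -3.657136.
D < 0, so the roots are the complex-conjugate pair z = (-b +/- i sqrt(-D)) / (2a) = -0.3346 +/- 0.9247i.
For a conjugate pair |z|^2 = z * conj(z) = (product of roots) = c/a = 1/(1.034) = 0.967118, so |z| = sqrt(0.967118) = 0.9834 for both roots.
Moduli of all roots: 0.9834, 0.9834.
All moduli strictly greater than 1? No.
Verdict: Not stationary.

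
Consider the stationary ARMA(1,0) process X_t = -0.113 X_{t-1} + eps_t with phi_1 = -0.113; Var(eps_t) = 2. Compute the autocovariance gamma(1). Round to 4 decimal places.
\gamma(1) = -0.2289

Multiply the model equation by X_{t-k} and take expectations. With theta_0 = psi_0 = 1 and psi_j the MA(infinity) weights, this gives
  gamma(k) - sum_i phi_i gamma(k-i) = c_k,
  c_k = sigma^2 * sum_{j=k..q} theta_j psi_{j-k}   (c_k = 0 for k > q),
using gamma(-m) = gamma(m).
Pure AR (q = 0): c_0 = sigma^2 = 2, c_k = 0 for k >= 1.
Equations for k = 0 and k = 1 (AR order 1):
  gamma(0) = phi_1 gamma(1) + c_0
  gamma(1) = phi_1 gamma(0) + c_1
Substituting the second into the first: gamma(0) (1 - phi_1^2) = c_0 + phi_1 c_1, so
  gamma(0) = c_0 / (1 - phi_1^2) = 2 / (1 - (-0.113)^2) = 2 / 0.987231 = 2.025868.
  gamma(1) = phi_1 gamma(0) = (-0.113)(2.025868) = -0.228923.
Therefore gamma(1) = -0.2289 (to 4 decimal places).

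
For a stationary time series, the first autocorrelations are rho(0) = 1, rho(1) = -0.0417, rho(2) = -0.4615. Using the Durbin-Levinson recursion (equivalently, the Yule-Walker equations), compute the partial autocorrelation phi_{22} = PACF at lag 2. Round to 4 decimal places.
\phi_{22} = -0.4640

The PACF at lag k is phi_{kk}, the last component of the solution
to the Yule-Walker system G_k phi = r_k where
  (G_k)_{ij} = rho(|i - j|), (r_k)_i = rho(i), i,j = 1..k.
Equivalently, Durbin-Levinson gives phi_{kk} iteratively:
  phi_{11} = rho(1)
  phi_{kk} = [rho(k) - sum_{j=1..k-1} phi_{k-1,j} rho(k-j)]
            / [1 - sum_{j=1..k-1} phi_{k-1,j} rho(j)],
  phi_{k,j} = phi_{k-1,j} - phi_{kk} phi_{k-1,k-j},  j = 1..k-1.
Step k = 1:
  phi_11 = rho(1) = -0.0417.
Step k = 2:
  phi_22 = [rho(2) - phi_11 rho(1)] / [1 - phi_11 rho(1)] = [-0.4615 - (-0.0417)(-0.0417)] / [1 - (-0.0417)(-0.0417)]
         = -0.46323889 / 0.99826111 = -0.464.
Therefore phi_{22} = -0.4640.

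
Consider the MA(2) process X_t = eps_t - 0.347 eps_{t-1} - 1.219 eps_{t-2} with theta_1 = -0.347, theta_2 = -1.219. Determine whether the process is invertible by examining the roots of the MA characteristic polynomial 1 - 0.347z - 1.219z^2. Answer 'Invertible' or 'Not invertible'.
\text{Not invertible}

The MA(q) characteristic polynomial is P(z) = 1 - 0.347z - 1.219z^2.
Invertibility requires all roots to lie outside the unit circle, i.e. |z| > 1 for every root.
Set 1 + (-0.347) z + (-1.219) z^2 = 0, i.e. a z^2 + b z + c = 0 with a = -1.219, b = -0.347, c = 1.
Discriminant D = b^2 - 4ac = (-0.347)^2 - 4*(-1.219)*1 = 0.120409 - (-4.876) = 4.996409.
D >= 0, so the roots are real: z = (-b +/- sqrt(D)) / (2a) = (0.347 +/- 2.235265) / (-2.438).
  z_1 = (0.347 + 2.235265) / (-2.438) = -1.0592,   |z_1| = 1.0592.
  z_2 = (0.347 - 2.235265) / (-2.438) = 0.7745,   |z_2| = 0.7745.
Moduli of all roots: 1.0592, 0.7745.
All moduli strictly greater than 1? No.
Verdict: Not invertible.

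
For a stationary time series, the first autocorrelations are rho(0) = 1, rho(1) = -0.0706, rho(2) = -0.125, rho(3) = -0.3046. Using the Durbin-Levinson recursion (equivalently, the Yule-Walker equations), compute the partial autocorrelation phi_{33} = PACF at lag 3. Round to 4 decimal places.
\phi_{33} = -0.3311

The PACF at lag k is phi_{kk}, the last component of the solution
to the Yule-Walker system G_k phi = r_k where
  (G_k)_{ij} = rho(|i - j|), (r_k)_i = rho(i), i,j = 1..k.
Equivalently, Durbin-Levinson gives phi_{kk} iteratively:
  phi_{11} = rho(1)
  phi_{kk} = [rho(k) - sum_{j=1..k-1} phi_{k-1,j} rho(k-j)]
            / [1 - sum_{j=1..k-1} phi_{k-1,j} rho(j)],
  phi_{k,j} = phi_{k-1,j} - phi_{kk} phi_{k-1,k-j},  j = 1..k-1.
Step k = 1:
  phi_11 = rho(1) = -0.0706.
Step k = 2:
  phi_22 = [rho(2) - phi_11 rho(1)] / [1 - phi_11 rho(1)] = [-0.125 - (-0.0706)(-0.0706)] / [1 - (-0.0706)(-0.0706)]
         = -0.12998436 / 0.99501564 = -0.130635.
  Update: phi_21 = phi_11 - phi_22 phi_11 = -0.0706 - (-0.130635)(-0.0706) = -0.079823.
Step k = 3:
  phi_33 = [rho(3) - phi_21 rho(2) - phi_22 rho(1)] / [1 - phi_21 rho(1) - phi_22 rho(2)]
    numerator   = -0.3046 - (-0.079823)(-0.125) - (-0.130635)(-0.0706) = -0.32380072
    denominator = 1 - (-0.079823)(-0.0706) - (-0.130635)(-0.125) = 0.97803507
  phi_33 = -0.32380072 / 0.97803507 = -0.3311.
Therefore phi_{33} = -0.3311.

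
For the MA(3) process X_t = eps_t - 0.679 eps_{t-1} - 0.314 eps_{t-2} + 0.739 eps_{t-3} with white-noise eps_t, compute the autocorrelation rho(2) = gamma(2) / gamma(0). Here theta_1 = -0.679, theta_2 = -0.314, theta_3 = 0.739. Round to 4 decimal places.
\rho(2) = -0.3874

For an MA(q) process with theta_0 = 1, the autocovariance is
  gamma(k) = sigma^2 * sum_{i=0..q-k} theta_i * theta_{i+k},
and rho(k) = gamma(k) / gamma(0). Sigma^2 cancels.
  numerator   = (1)*(-0.314) + (-0.679)*(0.739) = -0.815781.
  denominator = (1)^2 + (-0.679)^2 + (-0.314)^2 + (0.739)^2 = 2.105758.
  rho(2) = -0.815781 / 2.105758 = -0.3874.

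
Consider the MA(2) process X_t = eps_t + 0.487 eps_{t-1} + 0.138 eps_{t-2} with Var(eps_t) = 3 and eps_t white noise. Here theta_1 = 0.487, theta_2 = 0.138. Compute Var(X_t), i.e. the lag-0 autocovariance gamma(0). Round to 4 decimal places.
\gamma(0) = 3.7686

For an MA(q) process X_t = eps_t + sum_i theta_i eps_{t-i} with
Var(eps_t) = sigma^2, the variance is
  gamma(0) = sigma^2 * (1 + sum_i theta_i^2).
  sum_i theta_i^2 = (0.487)^2 + (0.138)^2 = 0.237169 + 0.019044 = 0.256213.
  gamma(0) = 3 * (1 + 0.256213) = 3 * 1.256213 = 3.768639, which rounds to 3.7686.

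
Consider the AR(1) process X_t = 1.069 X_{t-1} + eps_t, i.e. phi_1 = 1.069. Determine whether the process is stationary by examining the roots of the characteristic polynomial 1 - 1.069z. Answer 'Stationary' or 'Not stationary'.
\text{Not stationary}

The AR(p) characteristic polynomial is P(z) = 1 - 1.069z.
Stationarity requires all roots to lie outside the unit circle, i.e. |z| > 1 for every root.
This is linear in z: 1 + (-1.069) z = 0  =>  z = -1/(-1.069) = 0.935454,  |z| = 0.935454.
Moduli of all roots: 0.9355.
All moduli strictly greater than 1? No.
Verdict: Not stationary.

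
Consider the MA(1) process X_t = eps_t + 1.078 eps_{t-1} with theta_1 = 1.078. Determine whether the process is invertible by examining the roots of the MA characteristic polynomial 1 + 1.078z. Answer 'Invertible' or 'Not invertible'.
\text{Not invertible}

The MA(q) characteristic polynomial is P(z) = 1 + 1.078z.
Invertibility requires all roots to lie outside the unit circle, i.e. |z| > 1 for every root.
This is linear in z: 1 + (1.078) z = 0  =>  z = -1/(1.078) = -0.927644,  |z| = 0.927644.
Moduli of all roots: 0.9276.
All moduli strictly greater than 1? No.
Verdict: Not invertible.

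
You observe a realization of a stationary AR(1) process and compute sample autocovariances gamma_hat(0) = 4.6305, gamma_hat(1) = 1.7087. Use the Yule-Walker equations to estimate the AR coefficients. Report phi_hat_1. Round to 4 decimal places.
\hat\phi_{1} = 0.3690

The Yule-Walker equations for an AR(p) process read, in matrix form,
  Gamma_p phi = r_p,   with   (Gamma_p)_{ij} = gamma(|i - j|),
                       (r_p)_i = gamma(i),   i,j = 1..p.
Substitute the sample gammas (Toeplitz matrix and right-hand side of size 1):
  Gamma_p = [[4.6305]]
  r_p     = [1.7087]
With p = 1 this is the single equation gamma(0) phi_1 = gamma(1):
  phi_hat_1 = gamma(1) / gamma(0) = 1.7087 / 4.6305 = 0.3690.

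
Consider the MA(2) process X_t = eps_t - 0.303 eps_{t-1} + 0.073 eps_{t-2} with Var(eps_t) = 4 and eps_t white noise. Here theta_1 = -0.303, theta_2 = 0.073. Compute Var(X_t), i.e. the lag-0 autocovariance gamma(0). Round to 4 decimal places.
\gamma(0) = 4.3886

For an MA(q) process X_t = eps_t + sum_i theta_i eps_{t-i} with
Var(eps_t) = sigma^2, the variance is
  gamma(0) = sigma^2 * (1 + sum_i theta_i^2).
  sum_i theta_i^2 = (-0.303)^2 + (0.073)^2 = 0.091809 + 0.005329 = 0.097138.
  gamma(0) = 4 * (1 + 0.097138) = 4 * 1.097138 = 4.388552, which rounds to 4.3886.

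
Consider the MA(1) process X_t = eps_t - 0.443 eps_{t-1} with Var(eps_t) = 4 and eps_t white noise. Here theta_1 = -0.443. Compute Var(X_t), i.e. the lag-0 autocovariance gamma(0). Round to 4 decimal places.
\gamma(0) = 4.7850

For an MA(q) process X_t = eps_t + sum_i theta_i eps_{t-i} with
Var(eps_t) = sigma^2, the variance is
  gamma(0) = sigma^2 * (1 + sum_i theta_i^2).
  sum_i theta_i^2 = (-0.443)^2 = 0.196249.
  gamma(0) = 4 * (1 + 0.196249) = 4 * 1.196249 = 4.784996, which rounds to 4.7850.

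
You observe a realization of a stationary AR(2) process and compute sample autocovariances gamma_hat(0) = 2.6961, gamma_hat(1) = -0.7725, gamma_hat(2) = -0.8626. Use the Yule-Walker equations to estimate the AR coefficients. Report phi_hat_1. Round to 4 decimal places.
\hat\phi_{1} = -0.4120

The Yule-Walker equations for an AR(p) process read, in matrix form,
  Gamma_p phi = r_p,   with   (Gamma_p)_{ij} = gamma(|i - j|),
                       (r_p)_i = gamma(i),   i,j = 1..p.
Substitute the sample gammas (Toeplitz matrix and right-hand side of size 2):
  Gamma_p = [[2.6961, -0.7725], [-0.7725, 2.6961]]
  r_p     = [-0.7725, -0.8626]
Written out:
  2.6961 phi_1 - 0.7725 phi_2 = -0.7725
  -0.7725 phi_1 + 2.6961 phi_2 = -0.8626
Solve by Cramer's rule:
  det = gamma(0)^2 - gamma(1)^2 = (2.6961)^2 - (-0.7725)^2 = 7.26895521 - 0.59675625 = 6.67219896
  phi_hat_1 = [gamma(1) gamma(0) - gamma(1) gamma(2)] / det = [(-0.7725)(2.6961) - (-0.7725)(-0.8626)] / 6.67219896 = -2.74909575 / 6.67219896 = -0.412
  phi_hat_2 = [gamma(0) gamma(2) - gamma(1)^2] / det = [(2.6961)(-0.8626) - (-0.7725)^2] / 6.67219896 = -2.92241211 / 6.67219896 = -0.438
So phi_hat = [-0.4120, -0.4380].
Therefore phi_hat_1 = -0.4120.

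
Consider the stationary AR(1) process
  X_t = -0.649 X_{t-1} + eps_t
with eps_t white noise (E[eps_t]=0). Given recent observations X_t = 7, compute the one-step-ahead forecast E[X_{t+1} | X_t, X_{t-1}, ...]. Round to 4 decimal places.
E[X_{t+1} \mid \mathcal F_t] = -4.5430

For an AR(p) model X_t = c + sum_i phi_i X_{t-i} + eps_t, the
one-step-ahead conditional mean is
  E[X_{t+1} | X_t, ...] = c + sum_i phi_i X_{t+1-i}.
Substitute known values:
  E[X_{t+1} | ...] = (-0.649) * (7)
                   = -4.5430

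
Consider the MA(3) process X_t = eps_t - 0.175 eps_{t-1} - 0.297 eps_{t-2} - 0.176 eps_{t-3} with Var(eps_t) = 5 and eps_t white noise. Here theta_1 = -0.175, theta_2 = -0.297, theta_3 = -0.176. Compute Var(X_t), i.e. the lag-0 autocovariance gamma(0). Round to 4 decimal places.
\gamma(0) = 5.7491

For an MA(q) process X_t = eps_t + sum_i theta_i eps_{t-i} with
Var(eps_t) = sigma^2, the variance is
  gamma(0) = sigma^2 * (1 + sum_i theta_i^2).
  sum_i theta_i^2 = (-0.175)^2 + (-0.297)^2 + (-0.176)^2 = 0.030625 + 0.088209 + 0.030976 = 0.14981.
  gamma(0) = 5 * (1 + 0.14981) = 5 * 1.14981 = 5.74905, which rounds to 5.7491.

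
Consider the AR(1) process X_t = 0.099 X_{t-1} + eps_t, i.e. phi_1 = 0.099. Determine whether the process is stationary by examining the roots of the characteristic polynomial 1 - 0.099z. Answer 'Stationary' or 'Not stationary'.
\text{Stationary}

The AR(p) characteristic polynomial is P(z) = 1 - 0.099z.
Stationarity requires all roots to lie outside the unit circle, i.e. |z| > 1 for every root.
This is linear in z: 1 + (-0.099) z = 0  =>  z = -1/(-0.099) = 10.10101,  |z| = 10.10101.
Moduli of all roots: 10.1010.
All moduli strictly greater than 1? Yes.
Verdict: Stationary.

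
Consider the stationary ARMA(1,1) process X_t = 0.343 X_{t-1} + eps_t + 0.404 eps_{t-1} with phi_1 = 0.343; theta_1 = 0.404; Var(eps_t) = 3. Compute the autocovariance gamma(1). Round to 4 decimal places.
\gamma(1) = 2.8918

Multiply the model equation by X_{t-k} and take expectations. With theta_0 = psi_0 = 1 and psi_j the MA(infinity) weights, this gives
  gamma(k) - sum_i phi_i gamma(k-i) = c_k,
  c_k = sigma^2 * sum_{j=k..q} theta_j psi_{j-k}   (c_k = 0 for k > q),
using gamma(-m) = gamma(m).
psi-weights needed (psi_j = theta_j + sum_i phi_i psi_{j-i}):
  psi_1 = theta_1 + phi_1 = 0.404 + (0.343) = 0.747
Right-hand sides:
  c_0 = sigma^2 (1 + theta_1 psi_1) = 3 * (1 + (0.404)(0.747)) = 3 * 1.301788 = 3.905364
  c_1 = sigma^2 theta_1 = 3 * (0.404) = 1.212
  c_2 = 0
Equations for k = 0 and k = 1 (AR order 1):
  gamma(0) = phi_1 gamma(1) + c_0
  gamma(1) = phi_1 gamma(0) + c_1
Substituting the second into the first: gamma(0) (1 - phi_1^2) = c_0 + phi_1 c_1, so
  gamma(0) = (c_0 + phi_1 c_1) / (1 - phi_1^2) = (3.905364 + (0.343)(1.212)) / (1 - (0.343)^2) = 4.32108 / 0.882351 = 4.897235.
  gamma(1) = phi_1 gamma(0) + c_1 = (0.343)(4.897235) + (1.212) = 2.891752.
Therefore gamma(1) = 2.8918 (to 4 decimal places).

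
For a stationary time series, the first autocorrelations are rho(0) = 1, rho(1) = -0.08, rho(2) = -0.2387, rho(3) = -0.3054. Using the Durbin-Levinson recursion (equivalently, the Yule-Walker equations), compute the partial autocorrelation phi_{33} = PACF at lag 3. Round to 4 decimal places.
\phi_{33} = -0.3739

The PACF at lag k is phi_{kk}, the last component of the solution
to the Yule-Walker system G_k phi = r_k where
  (G_k)_{ij} = rho(|i - j|), (r_k)_i = rho(i), i,j = 1..k.
Equivalently, Durbin-Levinson gives phi_{kk} iteratively:
  phi_{11} = rho(1)
  phi_{kk} = [rho(k) - sum_{j=1..k-1} phi_{k-1,j} rho(k-j)]
            / [1 - sum_{j=1..k-1} phi_{k-1,j} rho(j)],
  phi_{k,j} = phi_{k-1,j} - phi_{kk} phi_{k-1,k-j},  j = 1..k-1.
Step k = 1:
  phi_11 = rho(1) = -0.08.
Step k = 2:
  phi_22 = [rho(2) - phi_11 rho(1)] / [1 - phi_11 rho(1)] = [-0.2387 - (-0.08)(-0.08)] / [1 - (-0.08)(-0.08)]
         = -0.2451 / 0.9936 = -0.246679.
  Update: phi_21 = phi_11 - phi_22 phi_11 = -0.08 - (-0.246679)(-0.08) = -0.099734.
Step k = 3:
  phi_33 = [rho(3) - phi_21 rho(2) - phi_22 rho(1)] / [1 - phi_21 rho(1) - phi_22 rho(2)]
    numerator   = -0.3054 - (-0.099734)(-0.2387) - (-0.246679)(-0.08) = -0.34894088
    denominator = 1 - (-0.099734)(-0.08) - (-0.246679)(-0.2387) = 0.93313904
  phi_33 = -0.34894088 / 0.93313904 = -0.3739.
Therefore phi_{33} = -0.3739.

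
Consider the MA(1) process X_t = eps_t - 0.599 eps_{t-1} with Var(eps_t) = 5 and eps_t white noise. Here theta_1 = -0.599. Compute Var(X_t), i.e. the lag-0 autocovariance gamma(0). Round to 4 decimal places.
\gamma(0) = 6.7940

For an MA(q) process X_t = eps_t + sum_i theta_i eps_{t-i} with
Var(eps_t) = sigma^2, the variance is
  gamma(0) = sigma^2 * (1 + sum_i theta_i^2).
  sum_i theta_i^2 = (-0.599)^2 = 0.358801.
  gamma(0) = 5 * (1 + 0.358801) = 5 * 1.358801 = 6.794005, which rounds to 6.7940.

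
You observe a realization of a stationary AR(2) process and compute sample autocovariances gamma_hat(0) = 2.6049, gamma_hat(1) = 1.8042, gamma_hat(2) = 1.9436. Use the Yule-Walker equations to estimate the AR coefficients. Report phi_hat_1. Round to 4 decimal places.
\hat\phi_{1} = 0.3380

The Yule-Walker equations for an AR(p) process read, in matrix form,
  Gamma_p phi = r_p,   with   (Gamma_p)_{ij} = gamma(|i - j|),
                       (r_p)_i = gamma(i),   i,j = 1..p.
Substitute the sample gammas (Toeplitz matrix and right-hand side of size 2):
  Gamma_p = [[2.6049, 1.8042], [1.8042, 2.6049]]
  r_p     = [1.8042, 1.9436]
Written out:
  2.6049 phi_1 + 1.8042 phi_2 = 1.8042
  1.8042 phi_1 + 2.6049 phi_2 = 1.9436
Solve by Cramer's rule:
  det = gamma(0)^2 - gamma(1)^2 = (2.6049)^2 - (1.8042)^2 = 6.78550401 - 3.25513764 = 3.53036637
  phi_hat_1 = [gamma(1) gamma(0) - gamma(1) gamma(2)] / det = [(1.8042)(2.6049) - (1.8042)(1.9436)] / 3.53036637 = 1.19311746 / 3.53036637 = 0.338
  phi_hat_2 = [gamma(0) gamma(2) - gamma(1)^2] / det = [(2.6049)(1.9436) - (1.8042)^2] / 3.53036637 = 1.807746 / 3.53036637 = 0.5121
So phi_hat = [0.3380, 0.5121].
Therefore phi_hat_1 = 0.3380.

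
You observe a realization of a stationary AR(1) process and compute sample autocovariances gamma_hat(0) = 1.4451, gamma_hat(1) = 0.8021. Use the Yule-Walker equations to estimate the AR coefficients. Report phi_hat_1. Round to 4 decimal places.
\hat\phi_{1} = 0.5550

The Yule-Walker equations for an AR(p) process read, in matrix form,
  Gamma_p phi = r_p,   with   (Gamma_p)_{ij} = gamma(|i - j|),
                       (r_p)_i = gamma(i),   i,j = 1..p.
Substitute the sample gammas (Toeplitz matrix and right-hand side of size 1):
  Gamma_p = [[1.4451]]
  r_p     = [0.8021]
With p = 1 this is the single equation gamma(0) phi_1 = gamma(1):
  phi_hat_1 = gamma(1) / gamma(0) = 0.8021 / 1.4451 = 0.5550.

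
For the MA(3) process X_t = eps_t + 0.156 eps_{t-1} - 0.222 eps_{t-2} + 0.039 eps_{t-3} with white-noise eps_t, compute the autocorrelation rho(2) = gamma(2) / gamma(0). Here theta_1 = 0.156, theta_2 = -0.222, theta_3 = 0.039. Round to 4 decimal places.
\rho(2) = -0.2008

For an MA(q) process with theta_0 = 1, the autocovariance is
  gamma(k) = sigma^2 * sum_{i=0..q-k} theta_i * theta_{i+k},
and rho(k) = gamma(k) / gamma(0). Sigma^2 cancels.
  numerator   = (1)*(-0.222) + (0.156)*(0.039) = -0.215916.
  denominator = (1)^2 + (0.156)^2 + (-0.222)^2 + (0.039)^2 = 1.075141.
  rho(2) = -0.215916 / 1.075141 = -0.2008.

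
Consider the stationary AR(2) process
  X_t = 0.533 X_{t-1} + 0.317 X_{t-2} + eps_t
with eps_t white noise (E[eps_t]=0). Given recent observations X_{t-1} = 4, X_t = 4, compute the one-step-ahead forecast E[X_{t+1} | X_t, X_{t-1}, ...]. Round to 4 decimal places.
E[X_{t+1} \mid \mathcal F_t] = 3.4000

For an AR(p) model X_t = c + sum_i phi_i X_{t-i} + eps_t, the
one-step-ahead conditional mean is
  E[X_{t+1} | X_t, ...] = c + sum_i phi_i X_{t+1-i}.
Substitute known values:
  E[X_{t+1} | ...] = (0.533) * (4) + (0.317) * (4)
                   = 3.4000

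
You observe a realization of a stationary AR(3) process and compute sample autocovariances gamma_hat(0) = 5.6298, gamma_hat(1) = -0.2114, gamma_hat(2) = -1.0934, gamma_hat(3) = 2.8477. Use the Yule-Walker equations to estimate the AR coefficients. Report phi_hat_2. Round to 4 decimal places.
\hat\phi_{2} = -0.1730

The Yule-Walker equations for an AR(p) process read, in matrix form,
  Gamma_p phi = r_p,   with   (Gamma_p)_{ij} = gamma(|i - j|),
                       (r_p)_i = gamma(i),   i,j = 1..p.
Substitute the sample gammas (Toeplitz matrix and right-hand side of size 3):
  Gamma_p = [[5.6298, -0.2114, -1.0934], [-0.2114, 5.6298, -0.2114], [-1.0934, -0.2114, 5.6298]]
  r_p     = [-0.2114, -1.0934, 2.8477]
Written out (R1..R3):
  (R1) 5.6298 phi_1 - 0.2114 phi_2 - 1.0934 phi_3 = -0.2114
  (R2) -0.2114 phi_1 + 5.6298 phi_2 - 0.2114 phi_3 = -1.0934
  (R3) -1.0934 phi_1 - 0.2114 phi_2 + 5.6298 phi_3 = 2.8477
Gaussian elimination:
  R2 <- R2 - (-0.2114/5.6298) R1 = R2 - (-0.03755) R1:  5.621862 phi_2 - 0.252457 phi_3 = -1.101338
  R3 <- R3 - (-1.0934/5.6298) R1 = R3 - (-0.194216) R1:  -0.252457 phi_2 + 5.417444 phi_3 = 2.806643
  R3 <- R3 - (-0.252457/5.621862) R2 = R3 - (-0.044906) R2:  5.406107 phi_3 = 2.757186
Back-substitution:
  phi_hat_3 = 2.757186 / 5.406107 = 0.510013
  phi_hat_2 = (-1.101338 - (-0.252457)(0.510013)) / 5.621862 = -0.173
  phi_hat_1 = (-0.2114 - (-0.2114)(-0.173) - (-1.0934)(0.510013)) / 5.6298 = 0.055007
So phi_hat = [0.0550, -0.1730, 0.5100].
Therefore phi_hat_2 = -0.1730.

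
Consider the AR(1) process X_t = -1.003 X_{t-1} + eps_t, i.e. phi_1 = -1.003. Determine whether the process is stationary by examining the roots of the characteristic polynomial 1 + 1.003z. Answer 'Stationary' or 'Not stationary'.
\text{Not stationary}

The AR(p) characteristic polynomial is P(z) = 1 + 1.003z.
Stationarity requires all roots to lie outside the unit circle, i.e. |z| > 1 for every root.
This is linear in z: 1 + (1.003) z = 0  =>  z = -1/(1.003) = -0.997009,  |z| = 0.997009.
Moduli of all roots: 0.9970.
All moduli strictly greater than 1? No.
Verdict: Not stationary.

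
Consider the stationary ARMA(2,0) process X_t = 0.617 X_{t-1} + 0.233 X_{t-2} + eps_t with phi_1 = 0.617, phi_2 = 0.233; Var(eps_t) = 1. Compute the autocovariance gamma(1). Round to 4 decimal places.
\gamma(1) = 2.4104

Multiply the model equation by X_{t-k} and take expectations. With theta_0 = psi_0 = 1 and psi_j the MA(infinity) weights, this gives
  gamma(k) - sum_i phi_i gamma(k-i) = c_k,
  c_k = sigma^2 * sum_{j=k..q} theta_j psi_{j-k}   (c_k = 0 for k > q),
using gamma(-m) = gamma(m).
Pure AR (q = 0): c_0 = sigma^2 = 1, c_k = 0 for k >= 1.
Equations for k = 0, 1, 2 (AR order 2, c_2 = 0):
  (E0) gamma(0) = phi_1 gamma(1) + phi_2 gamma(2) + c_0
  (E1) gamma(1) = phi_1 gamma(0) + phi_2 gamma(1) + c_1
  (E2) gamma(2) = phi_1 gamma(1) + phi_2 gamma(0)
From (E1): gamma(1) = A gamma(0) + B with
  A = phi_1 / (1 - phi_2) = 0.617 / 0.767 = 0.804433,   B = c_1 / (1 - phi_2) = 0 / 0.767 = 0.
Insert (E2) into (E0): gamma(0) (1 - phi_2^2) = phi_1 (1 + phi_2) gamma(1) + c_0.
  phi_1 (1 + phi_2) = (0.617)(1.233) = 0.760761,   1 - phi_2^2 = 0.945711.
Replace gamma(1) by A gamma(0) + B and collect gamma(0):
  gamma(0) [0.945711 - (0.760761)(0.804433)] = c_0 = 1
  gamma(0) * 0.33373 = 1
  gamma(0) = 1 / 0.33373 = 2.996436.
  gamma(1) = A gamma(0) = (0.804433)(2.996436) = 2.410431.
Therefore gamma(1) = 2.4104 (to 4 decimal places).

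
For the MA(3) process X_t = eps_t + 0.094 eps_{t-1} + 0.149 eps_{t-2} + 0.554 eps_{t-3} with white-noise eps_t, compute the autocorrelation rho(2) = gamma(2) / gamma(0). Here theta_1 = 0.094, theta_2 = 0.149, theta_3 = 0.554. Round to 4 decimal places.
\rho(2) = 0.1503

For an MA(q) process with theta_0 = 1, the autocovariance is
  gamma(k) = sigma^2 * sum_{i=0..q-k} theta_i * theta_{i+k},
and rho(k) = gamma(k) / gamma(0). Sigma^2 cancels.
  numerator   = (1)*(0.149) + (0.094)*(0.554) = 0.201076.
  denominator = (1)^2 + (0.094)^2 + (0.149)^2 + (0.554)^2 = 1.337953.
  rho(2) = 0.201076 / 1.337953 = 0.1503.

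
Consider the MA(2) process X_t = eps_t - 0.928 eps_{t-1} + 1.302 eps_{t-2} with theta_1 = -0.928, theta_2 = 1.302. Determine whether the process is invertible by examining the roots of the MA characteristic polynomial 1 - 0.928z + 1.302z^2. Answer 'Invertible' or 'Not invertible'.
\text{Not invertible}

The MA(q) characteristic polynomial is P(z) = 1 - 0.928z + 1.302z^2.
Invertibility requires all roots to lie outside the unit circle, i.e. |z| > 1 for every root.
Set 1 + (-0.928) z + (1.302) z^2 = 0, i.e. a z^2 + b z + c = 0 with a = 1.302, b = -0.928, c = 1.
Discriminant D = b^2 - 4ac = (-0.928)^2 - 4*(1.302)*1 = 0.861184 - (5.208) = -4.346816.
D < 0, so the roots are the complex-conjugate pair z = (-b +/- i sqrt(-D)) / (2a) = 0.3564 +/- 0.8007i.
For a conjugate pair |z|^2 = z * conj(z) = (product of roots) = c/a = 1/(1.302) = 0.768049, so |z| = sqrt(0.768049) = 0.8764 for both roots.
Moduli of all roots: 0.8764, 0.8764.
All moduli strictly greater than 1? No.
Verdict: Not invertible.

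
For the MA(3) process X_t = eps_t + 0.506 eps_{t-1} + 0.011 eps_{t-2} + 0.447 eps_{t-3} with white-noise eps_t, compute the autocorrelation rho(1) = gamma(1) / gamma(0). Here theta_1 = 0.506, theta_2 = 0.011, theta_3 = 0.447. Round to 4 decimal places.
\rho(1) = 0.3547

For an MA(q) process with theta_0 = 1, the autocovariance is
  gamma(k) = sigma^2 * sum_{i=0..q-k} theta_i * theta_{i+k},
and rho(k) = gamma(k) / gamma(0). Sigma^2 cancels.
  numerator   = (1)*(0.506) + (0.506)*(0.011) + (0.011)*(0.447) = 0.516483.
  denominator = (1)^2 + (0.506)^2 + (0.011)^2 + (0.447)^2 = 1.455966.
  rho(1) = 0.516483 / 1.455966 = 0.3547.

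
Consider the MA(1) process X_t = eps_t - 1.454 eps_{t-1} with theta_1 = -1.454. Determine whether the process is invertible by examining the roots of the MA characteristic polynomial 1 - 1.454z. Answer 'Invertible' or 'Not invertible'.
\text{Not invertible}

The MA(q) characteristic polynomial is P(z) = 1 - 1.454z.
Invertibility requires all roots to lie outside the unit circle, i.e. |z| > 1 for every root.
This is linear in z: 1 + (-1.454) z = 0  =>  z = -1/(-1.454) = 0.687758,  |z| = 0.687758.
Moduli of all roots: 0.6878.
All moduli strictly greater than 1? No.
Verdict: Not invertible.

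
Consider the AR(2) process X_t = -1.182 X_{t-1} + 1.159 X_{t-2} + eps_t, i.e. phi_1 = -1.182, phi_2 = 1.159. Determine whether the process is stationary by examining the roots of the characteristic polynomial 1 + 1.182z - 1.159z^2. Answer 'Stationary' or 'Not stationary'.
\text{Not stationary}

The AR(p) characteristic polynomial is P(z) = 1 + 1.182z - 1.159z^2.
Stationarity requires all roots to lie outside the unit circle, i.e. |z| > 1 for every root.
Set 1 + (1.182) z + (-1.159) z^2 = 0, i.e. a z^2 + b z + c = 0 with a = -1.159, b = 1.182, c = 1.
Discriminant D = b^2 - 4ac = (1.182)^2 - 4*(-1.159)*1 = 1.397124 - (-4.636) = 6.033124.
D >= 0, so the roots are real: z = (-b +/- sqrt(D)) / (2a) = (-1.182 +/- 2.456242) / (-2.318).
  z_1 = (-1.182 + 2.456242) / (-2.318) = -0.5497,   |z_1| = 0.5497.
  z_2 = (-1.182 - 2.456242) / (-2.318) = 1.5696,   |z_2| = 1.5696.
Moduli of all roots: 0.5497, 1.5696.
All moduli strictly greater than 1? No.
Verdict: Not stationary.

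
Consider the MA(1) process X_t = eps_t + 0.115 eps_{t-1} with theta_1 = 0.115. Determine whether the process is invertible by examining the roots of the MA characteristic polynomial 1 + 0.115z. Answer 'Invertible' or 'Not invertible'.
\text{Invertible}

The MA(q) characteristic polynomial is P(z) = 1 + 0.115z.
Invertibility requires all roots to lie outside the unit circle, i.e. |z| > 1 for every root.
This is linear in z: 1 + (0.115) z = 0  =>  z = -1/(0.115) = -8.695652,  |z| = 8.695652.
Moduli of all roots: 8.6957.
All moduli strictly greater than 1? Yes.
Verdict: Invertible.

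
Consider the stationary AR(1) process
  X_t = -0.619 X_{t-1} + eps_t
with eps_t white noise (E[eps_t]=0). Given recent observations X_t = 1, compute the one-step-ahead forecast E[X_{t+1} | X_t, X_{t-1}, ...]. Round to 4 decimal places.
E[X_{t+1} \mid \mathcal F_t] = -0.6190

For an AR(p) model X_t = c + sum_i phi_i X_{t-i} + eps_t, the
one-step-ahead conditional mean is
  E[X_{t+1} | X_t, ...] = c + sum_i phi_i X_{t+1-i}.
Substitute known values:
  E[X_{t+1} | ...] = (-0.619) * (1)
                   = -0.6190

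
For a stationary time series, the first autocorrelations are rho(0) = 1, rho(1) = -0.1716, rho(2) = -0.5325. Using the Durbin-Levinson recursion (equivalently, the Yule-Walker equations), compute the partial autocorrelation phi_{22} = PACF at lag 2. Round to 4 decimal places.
\phi_{22} = -0.5790

The PACF at lag k is phi_{kk}, the last component of the solution
to the Yule-Walker system G_k phi = r_k where
  (G_k)_{ij} = rho(|i - j|), (r_k)_i = rho(i), i,j = 1..k.
Equivalently, Durbin-Levinson gives phi_{kk} iteratively:
  phi_{11} = rho(1)
  phi_{kk} = [rho(k) - sum_{j=1..k-1} phi_{k-1,j} rho(k-j)]
            / [1 - sum_{j=1..k-1} phi_{k-1,j} rho(j)],
  phi_{k,j} = phi_{k-1,j} - phi_{kk} phi_{k-1,k-j},  j = 1..k-1.
Step k = 1:
  phi_11 = rho(1) = -0.1716.
Step k = 2:
  phi_22 = [rho(2) - phi_11 rho(1)] / [1 - phi_11 rho(1)] = [-0.5325 - (-0.1716)(-0.1716)] / [1 - (-0.1716)(-0.1716)]
         = -0.56194656 / 0.97055344 = -0.579.
Therefore phi_{22} = -0.5790.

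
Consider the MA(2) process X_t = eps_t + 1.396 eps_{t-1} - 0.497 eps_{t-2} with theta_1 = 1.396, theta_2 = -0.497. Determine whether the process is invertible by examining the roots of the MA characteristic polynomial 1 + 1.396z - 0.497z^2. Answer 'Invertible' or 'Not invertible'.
\text{Not invertible}

The MA(q) characteristic polynomial is P(z) = 1 + 1.396z - 0.497z^2.
Invertibility requires all roots to lie outside the unit circle, i.e. |z| > 1 for every root.
Set 1 + (1.396) z + (-0.497) z^2 = 0, i.e. a z^2 + b z + c = 0 with a = -0.497, b = 1.396, c = 1.
Discriminant D = b^2 - 4ac = (1.396)^2 - 4*(-0.497)*1 = 1.948816 - (-1.988) = 3.936816.
D >= 0, so the roots are real: z = (-b +/- sqrt(D)) / (2a) = (-1.396 +/- 1.984141) / (-0.994).
  z_1 = (-1.396 + 1.984141) / (-0.994) = -0.5917,   |z_1| = 0.5917.
  z_2 = (-1.396 - 1.984141) / (-0.994) = 3.4005,   |z_2| = 3.4005.
Moduli of all roots: 0.5917, 3.4005.
All moduli strictly greater than 1? No.
Verdict: Not invertible.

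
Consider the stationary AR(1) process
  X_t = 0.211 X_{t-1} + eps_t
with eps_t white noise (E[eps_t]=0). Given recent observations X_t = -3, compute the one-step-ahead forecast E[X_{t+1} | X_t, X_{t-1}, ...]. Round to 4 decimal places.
E[X_{t+1} \mid \mathcal F_t] = -0.6330

For an AR(p) model X_t = c + sum_i phi_i X_{t-i} + eps_t, the
one-step-ahead conditional mean is
  E[X_{t+1} | X_t, ...] = c + sum_i phi_i X_{t+1-i}.
Substitute known values:
  E[X_{t+1} | ...] = (0.211) * (-3)
                   = -0.6330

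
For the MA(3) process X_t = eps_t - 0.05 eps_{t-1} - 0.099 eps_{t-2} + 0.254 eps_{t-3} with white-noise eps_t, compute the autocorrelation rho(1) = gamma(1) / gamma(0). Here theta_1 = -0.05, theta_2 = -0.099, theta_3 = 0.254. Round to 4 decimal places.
\rho(1) = -0.0652

For an MA(q) process with theta_0 = 1, the autocovariance is
  gamma(k) = sigma^2 * sum_{i=0..q-k} theta_i * theta_{i+k},
and rho(k) = gamma(k) / gamma(0). Sigma^2 cancels.
  numerator   = (1)*(-0.05) + (-0.05)*(-0.099) + (-0.099)*(0.254) = -0.070196.
  denominator = (1)^2 + (-0.05)^2 + (-0.099)^2 + (0.254)^2 = 1.076817.
  rho(1) = -0.070196 / 1.076817 = -0.0652.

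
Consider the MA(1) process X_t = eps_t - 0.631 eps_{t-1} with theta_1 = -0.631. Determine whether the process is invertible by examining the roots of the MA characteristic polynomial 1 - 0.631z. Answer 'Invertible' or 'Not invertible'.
\text{Invertible}

The MA(q) characteristic polynomial is P(z) = 1 - 0.631z.
Invertibility requires all roots to lie outside the unit circle, i.e. |z| > 1 for every root.
This is linear in z: 1 + (-0.631) z = 0  =>  z = -1/(-0.631) = 1.584786,  |z| = 1.584786.
Moduli of all roots: 1.5848.
All moduli strictly greater than 1? Yes.
Verdict: Invertible.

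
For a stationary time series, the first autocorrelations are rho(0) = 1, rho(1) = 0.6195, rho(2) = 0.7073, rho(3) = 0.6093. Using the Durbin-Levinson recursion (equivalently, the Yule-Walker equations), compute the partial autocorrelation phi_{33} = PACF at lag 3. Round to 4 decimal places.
\phi_{33} = 0.1701

The PACF at lag k is phi_{kk}, the last component of the solution
to the Yule-Walker system G_k phi = r_k where
  (G_k)_{ij} = rho(|i - j|), (r_k)_i = rho(i), i,j = 1..k.
Equivalently, Durbin-Levinson gives phi_{kk} iteratively:
  phi_{11} = rho(1)
  phi_{kk} = [rho(k) - sum_{j=1..k-1} phi_{k-1,j} rho(k-j)]
            / [1 - sum_{j=1..k-1} phi_{k-1,j} rho(j)],
  phi_{k,j} = phi_{k-1,j} - phi_{kk} phi_{k-1,k-j},  j = 1..k-1.
Step k = 1:
  phi_11 = rho(1) = 0.6195.
Step k = 2:
  phi_22 = [rho(2) - phi_11 rho(1)] / [1 - phi_11 rho(1)] = [0.7073 - (0.6195)(0.6195)] / [1 - (0.6195)(0.6195)]
         = 0.32351975 / 0.61621975 = 0.525007.
  Update: phi_21 = phi_11 - phi_22 phi_11 = 0.6195 - (0.525007)(0.6195) = 0.294258.
Step k = 3:
  phi_33 = [rho(3) - phi_21 rho(2) - phi_22 rho(1)] / [1 - phi_21 rho(1) - phi_22 rho(2)]
    numerator   = 0.6093 - (0.294258)(0.7073) - (0.525007)(0.6195) = 0.07592934
    denominator = 1 - (0.294258)(0.6195) - (0.525007)(0.7073) = 0.44636958
  phi_33 = 0.07592934 / 0.44636958 = 0.1701.
Therefore phi_{33} = 0.1701.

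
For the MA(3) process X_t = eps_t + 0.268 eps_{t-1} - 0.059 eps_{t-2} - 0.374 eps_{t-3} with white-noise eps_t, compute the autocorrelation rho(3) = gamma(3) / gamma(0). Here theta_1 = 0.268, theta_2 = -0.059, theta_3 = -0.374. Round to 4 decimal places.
\rho(3) = -0.3078

For an MA(q) process with theta_0 = 1, the autocovariance is
  gamma(k) = sigma^2 * sum_{i=0..q-k} theta_i * theta_{i+k},
and rho(k) = gamma(k) / gamma(0). Sigma^2 cancels.
  numerator   = (1)*(-0.374) = -0.374.
  denominator = (1)^2 + (0.268)^2 + (-0.059)^2 + (-0.374)^2 = 1.215181.
  rho(3) = -0.374 / 1.215181 = -0.3078.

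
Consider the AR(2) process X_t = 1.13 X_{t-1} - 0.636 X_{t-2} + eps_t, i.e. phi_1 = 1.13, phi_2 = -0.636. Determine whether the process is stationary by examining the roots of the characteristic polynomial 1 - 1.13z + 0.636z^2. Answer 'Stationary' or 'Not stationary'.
\text{Stationary}

The AR(p) characteristic polynomial is P(z) = 1 - 1.13z + 0.636z^2.
Stationarity requires all roots to lie outside the unit circle, i.e. |z| > 1 for every root.
Set 1 + (-1.13) z + (0.636) z^2 = 0, i.e. a z^2 + b z + c = 0 with a = 0.636, b = -1.13, c = 1.
Discriminant D = b^2 - 4ac = (-1.13)^2 - 4*(0.636)*1 = 1.2769 - (2.544) = -1.2671.
D < 0, so the roots are the complex-conjugate pair z = (-b +/- i sqrt(-D)) / (2a) = 0.8884 +/- 0.8849i.
For a conjugate pair |z|^2 = z * conj(z) = (product of roots) = c/a = 1/(0.636) = 1.572327, so |z| = sqrt(1.572327) = 1.2539 for both roots.
Moduli of all roots: 1.2539, 1.2539.
All moduli strictly greater than 1? Yes.
Verdict: Stationary.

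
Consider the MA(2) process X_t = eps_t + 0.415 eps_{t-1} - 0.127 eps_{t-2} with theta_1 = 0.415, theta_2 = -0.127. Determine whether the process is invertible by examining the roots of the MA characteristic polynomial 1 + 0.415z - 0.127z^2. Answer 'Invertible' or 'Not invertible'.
\text{Invertible}

The MA(q) characteristic polynomial is P(z) = 1 + 0.415z - 0.127z^2.
Invertibility requires all roots to lie outside the unit circle, i.e. |z| > 1 for every root.
Set 1 + (0.415) z + (-0.127) z^2 = 0, i.e. a z^2 + b z + c = 0 with a = -0.127, b = 0.415, c = 1.
Discriminant D = b^2 - 4ac = (0.415)^2 - 4*(-0.127)*1 = 0.172225 - (-0.508) = 0.680225.
D >= 0, so the roots are real: z = (-b +/- sqrt(D)) / (2a) = (-0.415 +/- 0.824758) / (-0.254).
  z_1 = (-0.415 + 0.824758) / (-0.254) = -1.6132,   |z_1| = 1.6132.
  z_2 = (-0.415 - 0.824758) / (-0.254) = 4.8809,   |z_2| = 4.8809.
Moduli of all roots: 1.6132, 4.8809.
All moduli strictly greater than 1? Yes.
Verdict: Invertible.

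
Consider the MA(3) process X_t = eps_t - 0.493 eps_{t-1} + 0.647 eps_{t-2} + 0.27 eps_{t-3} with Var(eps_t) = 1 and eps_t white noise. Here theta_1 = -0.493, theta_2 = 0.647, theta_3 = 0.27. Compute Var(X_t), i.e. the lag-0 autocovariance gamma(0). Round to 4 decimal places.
\gamma(0) = 1.7346

For an MA(q) process X_t = eps_t + sum_i theta_i eps_{t-i} with
Var(eps_t) = sigma^2, the variance is
  gamma(0) = sigma^2 * (1 + sum_i theta_i^2).
  sum_i theta_i^2 = (-0.493)^2 + (0.647)^2 + (0.27)^2 = 0.243049 + 0.418609 + 0.0729 = 0.734558.
  gamma(0) = 1 * (1 + 0.734558) = 1 * 1.734558 = 1.734558, which rounds to 1.7346.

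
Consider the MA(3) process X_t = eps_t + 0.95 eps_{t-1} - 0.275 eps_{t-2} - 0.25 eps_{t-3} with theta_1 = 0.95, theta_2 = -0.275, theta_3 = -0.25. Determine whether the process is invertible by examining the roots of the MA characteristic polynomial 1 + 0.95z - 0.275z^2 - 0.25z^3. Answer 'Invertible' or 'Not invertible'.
\text{Invertible}

The MA(q) characteristic polynomial is P(z) = 1 + 0.95z - 0.275z^2 - 0.25z^3.
Invertibility requires all roots to lie outside the unit circle, i.e. |z| > 1 for every root.
Degree 3: look for a simple real root z0 first, then factor out (1 - z/z0) and solve the remaining quadratic.
Testing z0 = -2: P(-2) = 1 + (0.95)(-2) + (-0.275)(-2)^2 + (-0.25)(-2)^3
  = 1 + (-1.9) + (-1.1) + (2) = 0.  So z_0 = -2 is a root, |z_0| = 2.
Divide out the factor (1 + 0.5 z) = (1 - z/z0) (since 1/z0 = -0.5):
  P(z) = (1 + 0.5 z)(1 + (0.45) z + (-0.5) z^2)
  [check: z-coef 0.45 - (-0.5) = 0.95; z^2-coef -0.5 - (-0.5)(0.45) = -0.275; z^3-coef -(-0.5)(-0.5) = -0.25.]
Remaining roots from the quadratic factor 1 + (0.45) z + (-0.5) z^2:
  Set 1 + (0.45) z + (-0.5) z^2 = 0, i.e. a z^2 + b z + c = 0 with a = -0.5, b = 0.45, c = 1.
  Discriminant D = b^2 - 4ac = (0.45)^2 - 4*(-0.5)*1 = 0.2025 - (-2) = 2.2025.
  D >= 0, so the roots are real: z = (-b +/- sqrt(D)) / (2a) = (-0.45 +/- 1.484082) / (-1).
    z_1 = (-0.45 + 1.484082) / (-1) = -1.0341,   |z_1| = 1.0341.
    z_2 = (-0.45 - 1.484082) / (-1) = 1.9341,   |z_2| = 1.9341.
Moduli of all roots: 2.0000, 1.0341, 1.9341.
All moduli strictly greater than 1? Yes.
Verdict: Invertible.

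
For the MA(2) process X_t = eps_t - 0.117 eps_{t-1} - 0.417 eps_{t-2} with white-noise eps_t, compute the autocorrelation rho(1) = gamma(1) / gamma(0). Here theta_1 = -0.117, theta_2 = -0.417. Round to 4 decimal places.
\rho(1) = -0.0574

For an MA(q) process with theta_0 = 1, the autocovariance is
  gamma(k) = sigma^2 * sum_{i=0..q-k} theta_i * theta_{i+k},
and rho(k) = gamma(k) / gamma(0). Sigma^2 cancels.
  numerator   = (1)*(-0.117) + (-0.117)*(-0.417) = -0.068211.
  denominator = (1)^2 + (-0.117)^2 + (-0.417)^2 = 1.187578.
  rho(1) = -0.068211 / 1.187578 = -0.0574.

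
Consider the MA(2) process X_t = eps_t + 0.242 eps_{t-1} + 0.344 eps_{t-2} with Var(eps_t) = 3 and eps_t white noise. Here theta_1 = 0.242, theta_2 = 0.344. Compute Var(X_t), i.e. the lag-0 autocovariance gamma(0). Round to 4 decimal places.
\gamma(0) = 3.5307

For an MA(q) process X_t = eps_t + sum_i theta_i eps_{t-i} with
Var(eps_t) = sigma^2, the variance is
  gamma(0) = sigma^2 * (1 + sum_i theta_i^2).
  sum_i theta_i^2 = (0.242)^2 + (0.344)^2 = 0.058564 + 0.118336 = 0.1769.
  gamma(0) = 3 * (1 + 0.1769) = 3 * 1.1769 = 3.5307.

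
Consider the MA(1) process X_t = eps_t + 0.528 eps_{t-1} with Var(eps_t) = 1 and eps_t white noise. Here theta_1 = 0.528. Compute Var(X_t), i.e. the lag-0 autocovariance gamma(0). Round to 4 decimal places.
\gamma(0) = 1.2788

For an MA(q) process X_t = eps_t + sum_i theta_i eps_{t-i} with
Var(eps_t) = sigma^2, the variance is
  gamma(0) = sigma^2 * (1 + sum_i theta_i^2).
  sum_i theta_i^2 = (0.528)^2 = 0.278784.
  gamma(0) = 1 * (1 + 0.278784) = 1 * 1.278784 = 1.278784, which rounds to 1.2788.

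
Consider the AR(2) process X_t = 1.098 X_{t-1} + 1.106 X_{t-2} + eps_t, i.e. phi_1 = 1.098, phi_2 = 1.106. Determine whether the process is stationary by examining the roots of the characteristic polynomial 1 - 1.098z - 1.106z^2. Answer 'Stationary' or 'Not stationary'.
\text{Not stationary}

The AR(p) characteristic polynomial is P(z) = 1 - 1.098z - 1.106z^2.
Stationarity requires all roots to lie outside the unit circle, i.e. |z| > 1 for every root.
Set 1 + (-1.098) z + (-1.106) z^2 = 0, i.e. a z^2 + b z + c = 0 with a = -1.106, b = -1.098, c = 1.
Discriminant D = b^2 - 4ac = (-1.098)^2 - 4*(-1.106)*1 = 1.205604 - (-4.424) = 5.629604.
D >= 0, so the roots are real: z = (-b +/- sqrt(D)) / (2a) = (1.098 +/- 2.372679) / (-2.212).
  z_1 = (1.098 + 2.372679) / (-2.212) = -1.569,   |z_1| = 1.569.
  z_2 = (1.098 - 2.372679) / (-2.212) = 0.5763,   |z_2| = 0.5763.
Moduli of all roots: 1.5690, 0.5763.
All moduli strictly greater than 1? No.
Verdict: Not stationary.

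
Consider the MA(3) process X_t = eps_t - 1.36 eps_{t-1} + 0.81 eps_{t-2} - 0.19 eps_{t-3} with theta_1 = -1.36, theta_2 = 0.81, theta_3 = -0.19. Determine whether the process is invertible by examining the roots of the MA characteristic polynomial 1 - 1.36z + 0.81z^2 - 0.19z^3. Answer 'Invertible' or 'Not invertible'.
\text{Invertible}

The MA(q) characteristic polynomial is P(z) = 1 - 1.36z + 0.81z^2 - 0.19z^3.
Invertibility requires all roots to lie outside the unit circle, i.e. |z| > 1 for every root.
Degree 3: look for a simple real root z0 first, then factor out (1 - z/z0) and solve the remaining quadratic.
Testing z0 = 2: P(2) = 1 + (-1.36)(2) + (0.81)(2)^2 + (-0.19)(2)^3
  = 1 + (-2.72) + (3.24) + (-1.52) = 0.  So z_0 = 2 is a root, |z_0| = 2.
Divide out the factor (1 - 0.5 z) = (1 - z/z0) (since 1/z0 = 0.5):
  P(z) = (1 - 0.5 z)(1 + (-0.86) z + (0.38) z^2)
  [check: z-coef -0.86 - (0.5) = -1.36; z^2-coef 0.38 - (0.5)(-0.86) = 0.81; z^3-coef -(0.5)(0.38) = -0.19.]
Remaining roots from the quadratic factor 1 + (-0.86) z + (0.38) z^2:
  Set 1 + (-0.86) z + (0.38) z^2 = 0, i.e. a z^2 + b z + c = 0 with a = 0.38, b = -0.86, c = 1.
  Discriminant D = b^2 - 4ac = (-0.86)^2 - 4*(0.38)*1 = 0.7396 - (1.52) = -0.7804.
  D < 0, so the roots are the complex-conjugate pair z = (-b +/- i sqrt(-D)) / (2a) = 1.1316 +/- 1.1624i.
  For a conjugate pair |z|^2 = z * conj(z) = (product of roots) = c/a = 1/(0.38) = 2.631579, so |z| = sqrt(2.631579) = 1.6222 for both roots.
Moduli of all roots: 2.0000, 1.6222, 1.6222.
All moduli strictly greater than 1? Yes.
Verdict: Invertible.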